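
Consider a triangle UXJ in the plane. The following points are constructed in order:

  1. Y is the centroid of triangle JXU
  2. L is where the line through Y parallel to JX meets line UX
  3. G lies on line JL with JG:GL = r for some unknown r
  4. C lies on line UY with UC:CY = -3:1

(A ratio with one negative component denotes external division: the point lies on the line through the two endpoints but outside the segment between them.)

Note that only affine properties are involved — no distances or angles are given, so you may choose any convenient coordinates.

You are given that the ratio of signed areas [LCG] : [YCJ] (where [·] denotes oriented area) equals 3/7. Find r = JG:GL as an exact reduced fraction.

r = 4/3

Assign U = (0, 0), X = (1, 0), J = (0, 1) — the answer is frame-independent, so this choice is without loss of generality.
1. Y is the centroid of triangle JXU ⇒ Y = (1/3, 1/3)
2. L is where the line through Y parallel to JX meets line UX ⇒ L = (2/3, 0)
3. With JG:GL = r, write λ = r/(r+1) so G = J + λ·(L−J); G is affine-linear in λ
4. C lies on line UY with UC:CY = -3:1 ⇒ C = (1/2, 1/2)
Every point depending on G is an affine combination of G and λ-independent points, so each such coordinate is linear in λ; the λ² term in each signed area is a multiple of (L−J)×(L−J) = 0, so 2·[LCG] and 2·[YCJ] are each linear in λ. Evaluating at λ=0 and λ=1:
  2·[LCG] = -1/6·λ + 1/6,   2·[YCJ] = 1/6
So [LCG]:[YCJ] = (-1/6·λ + 1/6) / (1/6). Setting this equal to 3/7:
  -1/6·λ + 1/6 = 3/7·(1/6)  ⇒  λ = 4/7
Then r = λ/(1−λ) = (4/7)/(3/7) = 4/3. Check: with r = 4/3, G = (8/21, 3/7) and [LCG]:[YCJ] = 3/7 as required.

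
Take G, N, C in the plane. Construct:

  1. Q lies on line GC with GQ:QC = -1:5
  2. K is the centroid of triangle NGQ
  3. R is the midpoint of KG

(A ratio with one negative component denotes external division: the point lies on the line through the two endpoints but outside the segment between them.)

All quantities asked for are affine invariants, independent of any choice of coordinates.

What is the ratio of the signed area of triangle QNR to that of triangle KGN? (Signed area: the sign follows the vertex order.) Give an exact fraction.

Work in coordinates with G = (0, 0), N = (1, 0), C = (0, 1).
1. Q lies on line GC with GQ:QC = -1:5 ⇒ Q = (0, -1/4)
2. K is the centroid of triangle NGQ ⇒ K = (1/3, -1/12)
3. R is the midpoint of KG ⇒ R = (1/6, -1/24)
2·[QNR] = 1/6, 2·[KGN] = -1/12
[QNR]:[KGN] = 1/6:-1/12 = -2

[QNR]:[KGN] = -2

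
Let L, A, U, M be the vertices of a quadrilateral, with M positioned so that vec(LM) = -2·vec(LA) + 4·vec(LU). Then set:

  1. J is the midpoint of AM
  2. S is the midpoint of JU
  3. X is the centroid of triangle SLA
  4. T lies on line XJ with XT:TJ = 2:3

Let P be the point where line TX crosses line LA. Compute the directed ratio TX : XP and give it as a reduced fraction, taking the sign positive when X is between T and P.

Work in coordinates with L = (0, 0), A = (1, 0), U = (0, 1), M = (-2, 4).
1. J is the midpoint of AM ⇒ J = (-1/2, 2)
2. S is the midpoint of JU ⇒ S = (-1/4, 3/2)
3. X is the centroid of triangle SLA ⇒ X = (1/4, 1/2)
4. T lies on line XJ with XT:TJ = 2:3 ⇒ T = (-1/20, 11/10)
line TX meets LA at P = (1/2, 0)
X = T + t·(P−T) with t = 6/11, so TX:XP = 6/11:5/11

TX:XP = 6/5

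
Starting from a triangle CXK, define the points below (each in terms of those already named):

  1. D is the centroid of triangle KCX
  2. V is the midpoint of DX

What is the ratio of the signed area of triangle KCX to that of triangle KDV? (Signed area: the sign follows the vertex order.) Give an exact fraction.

[KCX]:[KDV] = 6

Set C = (0, 0), X = (1, 0), K = (0, 1); any affine frame gives the same invariant.
1. D is the centroid of triangle KCX ⇒ D = (1/3, 1/3)
2. V is the midpoint of DX ⇒ V = (2/3, 1/6)
2·[KCX] = 1, 2·[KDV] = 1/6
[KCX]:[KDV] = 1:1/6 = 6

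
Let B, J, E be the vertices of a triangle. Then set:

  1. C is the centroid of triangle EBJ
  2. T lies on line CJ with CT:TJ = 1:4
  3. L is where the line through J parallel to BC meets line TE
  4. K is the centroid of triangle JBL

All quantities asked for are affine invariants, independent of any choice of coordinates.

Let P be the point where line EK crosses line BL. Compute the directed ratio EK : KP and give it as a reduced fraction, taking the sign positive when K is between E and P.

Work in coordinates with B = (0, 0), J = (1, 0), E = (0, 1).
1. C is the centroid of triangle EBJ ⇒ C = (1/3, 1/3)
2. T lies on line CJ with CT:TJ = 1:4 ⇒ T = (7/15, 4/15)
3. L is where the line through J parallel to BC meets line TE ⇒ L = (7/9, -2/9)
4. K is the centroid of triangle JBL ⇒ K = (16/27, -2/27)
line EK meets BL at P = (112/171, -32/171)
K = E + t·(P−E) with t = 19/21, so EK:KP = 19/21:2/21

EK:KP = 19/2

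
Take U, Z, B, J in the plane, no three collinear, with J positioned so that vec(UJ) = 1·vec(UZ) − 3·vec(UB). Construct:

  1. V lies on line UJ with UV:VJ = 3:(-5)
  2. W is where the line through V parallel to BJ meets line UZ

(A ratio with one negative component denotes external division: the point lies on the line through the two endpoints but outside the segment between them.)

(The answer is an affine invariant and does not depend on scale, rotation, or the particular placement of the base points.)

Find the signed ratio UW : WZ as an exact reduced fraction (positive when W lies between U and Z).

UW:WZ = -3/11

Set U = (0, 0), Z = (1, 0), B = (0, 1), J = (1, -3); any affine frame gives the same invariant.
1. V lies on line UJ with UV:VJ = 3:(-5) ⇒ V = (-3/2, 9/2)
2. W is where the line through V parallel to BJ meets line UZ ⇒ W = (-3/8, 0)
W = U + t·(Z−U) with t = -3/8, so UW:WZ = t:(1−t) = -3/8:11/8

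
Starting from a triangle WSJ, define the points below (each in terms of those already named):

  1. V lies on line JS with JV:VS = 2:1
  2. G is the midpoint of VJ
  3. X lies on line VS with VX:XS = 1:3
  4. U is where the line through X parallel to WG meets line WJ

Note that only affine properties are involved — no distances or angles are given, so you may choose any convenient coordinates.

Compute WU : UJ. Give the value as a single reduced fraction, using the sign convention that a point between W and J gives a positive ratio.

WU:UJ = -5/9

Work in coordinates with W = (0, 0), S = (1, 0), J = (0, 1).
1. V lies on line JS with JV:VS = 2:1 ⇒ V = (2/3, 1/3)
2. G is the midpoint of VJ ⇒ G = (1/3, 2/3)
3. X lies on line VS with VX:XS = 1:3 ⇒ X = (3/4, 1/4)
4. U is where the line through X parallel to WG meets line WJ ⇒ U = (0, -5/4)
U = W + t·(J−W) with t = -5/4, so WU:UJ = t:(1−t) = -5/4:9/4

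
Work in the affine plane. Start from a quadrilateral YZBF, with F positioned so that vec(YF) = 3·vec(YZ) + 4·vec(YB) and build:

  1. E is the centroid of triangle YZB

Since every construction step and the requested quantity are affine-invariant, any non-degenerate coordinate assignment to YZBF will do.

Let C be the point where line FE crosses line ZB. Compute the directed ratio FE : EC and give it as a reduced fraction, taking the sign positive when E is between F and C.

Work in coordinates with Y = (0, 0), Z = (1, 0), B = (0, 1), F = (3, 4).
1. E is the centroid of triangle YZB ⇒ E = (1/3, 1/3)
line FE meets ZB at C = (9/19, 10/19)
E = F + t·(C−F) with t = 19/18, so FE:EC = 19/18:-1/18

FE:EC = -19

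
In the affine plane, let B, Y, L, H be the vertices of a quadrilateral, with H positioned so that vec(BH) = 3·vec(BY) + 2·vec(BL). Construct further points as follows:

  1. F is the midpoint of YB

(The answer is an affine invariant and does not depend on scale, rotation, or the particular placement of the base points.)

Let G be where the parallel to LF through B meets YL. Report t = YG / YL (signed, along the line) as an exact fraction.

Choose coordinates B = (0, 0), Y = (1, 0), L = (0, 1), H = (3, 2).
1. F is the midpoint of YB ⇒ F = (1/2, 0)
through B parallel to LF: direction (1/2, -1); meets YL at G = (-1, 2)
G = Y + t·(L−Y) with t = 2

t = 2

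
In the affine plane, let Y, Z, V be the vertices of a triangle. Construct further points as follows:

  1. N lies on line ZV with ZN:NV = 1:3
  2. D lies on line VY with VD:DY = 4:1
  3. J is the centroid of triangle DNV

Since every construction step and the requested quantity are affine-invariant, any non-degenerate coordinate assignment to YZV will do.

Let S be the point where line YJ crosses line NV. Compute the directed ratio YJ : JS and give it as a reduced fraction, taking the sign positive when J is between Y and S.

YJ:JS = 11/4

Choose coordinates Y = (0, 0), Z = (1, 0), V = (0, 1).
1. N lies on line ZV with ZN:NV = 1:3 ⇒ N = (3/4, 1/4)
2. D lies on line VY with VD:DY = 4:1 ⇒ D = (0, 1/5)
3. J is the centroid of triangle DNV ⇒ J = (1/4, 29/60)
line YJ meets NV at S = (15/44, 29/44)
J = Y + t·(S−Y) with t = 11/15, so YJ:JS = 11/15:4/15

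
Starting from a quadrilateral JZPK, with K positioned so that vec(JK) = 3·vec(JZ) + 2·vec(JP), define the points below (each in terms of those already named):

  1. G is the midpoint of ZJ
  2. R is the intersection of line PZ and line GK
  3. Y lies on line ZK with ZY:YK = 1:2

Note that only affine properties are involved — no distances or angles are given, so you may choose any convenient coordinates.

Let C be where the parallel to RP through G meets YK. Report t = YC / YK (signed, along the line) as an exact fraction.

t = -11/16

Set J = (0, 0), Z = (1, 0), P = (0, 1), K = (3, 2); any affine frame gives the same invariant.
1. G is the midpoint of ZJ ⇒ G = (1/2, 0)
2. R is the intersection of line PZ and line GK ⇒ R = (7/9, 2/9)
3. Y lies on line ZK with ZY:YK = 1:2 ⇒ Y = (5/3, 2/3)
through G parallel to RP: direction (-7/9, 7/9); meets YK at C = (3/4, -1/4)
C = Y + t·(K−Y) with t = -11/16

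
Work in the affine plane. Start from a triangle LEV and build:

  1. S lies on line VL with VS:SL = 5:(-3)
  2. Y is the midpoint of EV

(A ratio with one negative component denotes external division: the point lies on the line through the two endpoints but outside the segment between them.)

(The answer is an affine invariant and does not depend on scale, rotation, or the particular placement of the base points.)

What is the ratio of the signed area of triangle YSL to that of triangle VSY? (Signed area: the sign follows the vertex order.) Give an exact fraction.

[YSL]:[VSY] = -3/5

Set L = (0, 0), E = (1, 0), V = (0, 1); any affine frame gives the same invariant.
1. S lies on line VL with VS:SL = 5:(-3) ⇒ S = (0, -3/2)
2. Y is the midpoint of EV ⇒ Y = (1/2, 1/2)
2·[YSL] = -3/4, 2·[VSY] = 5/4
[YSL]:[VSY] = -3/4:5/4 = -3/5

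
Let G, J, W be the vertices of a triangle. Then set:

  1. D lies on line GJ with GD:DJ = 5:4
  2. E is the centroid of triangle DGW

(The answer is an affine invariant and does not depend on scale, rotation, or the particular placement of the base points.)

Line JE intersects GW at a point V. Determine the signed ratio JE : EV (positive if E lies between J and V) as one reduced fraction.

Set G = (0, 0), J = (1, 0), W = (0, 1); any affine frame gives the same invariant.
1. D lies on line GJ with GD:DJ = 5:4 ⇒ D = (5/9, 0)
2. E is the centroid of triangle DGW ⇒ E = (5/27, 1/3)
line JE meets GW at V = (0, 9/22)
E = J + t·(V−J) with t = 22/27, so JE:EV = 22/27:5/27

JE:EV = 22/5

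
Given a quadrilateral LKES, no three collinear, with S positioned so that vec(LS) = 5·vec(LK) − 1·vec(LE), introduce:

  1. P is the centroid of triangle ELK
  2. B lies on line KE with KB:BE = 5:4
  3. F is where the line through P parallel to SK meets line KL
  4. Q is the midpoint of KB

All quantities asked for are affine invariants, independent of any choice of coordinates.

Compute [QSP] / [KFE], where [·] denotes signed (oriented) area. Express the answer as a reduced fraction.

Choose coordinates L = (0, 0), K = (1, 0), E = (0, 1), S = (5, -1).
1. P is the centroid of triangle ELK ⇒ P = (1/3, 1/3)
2. B lies on line KE with KB:BE = 5:4 ⇒ B = (4/9, 5/9)
3. F is where the line through P parallel to SK meets line KL ⇒ F = (5/3, 0)
4. Q is the midpoint of KB ⇒ Q = (13/18, 5/18)
2·[QSP] = -7/27, 2·[KFE] = 2/3
[QSP]:[KFE] = -7/27:2/3 = -7/18

[QSP]:[KFE] = -7/18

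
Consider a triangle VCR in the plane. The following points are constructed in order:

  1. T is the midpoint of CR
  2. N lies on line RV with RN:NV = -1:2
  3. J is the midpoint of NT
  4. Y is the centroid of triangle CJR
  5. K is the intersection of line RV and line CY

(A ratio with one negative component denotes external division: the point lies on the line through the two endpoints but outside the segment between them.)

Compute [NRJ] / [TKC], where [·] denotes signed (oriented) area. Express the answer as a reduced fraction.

Work in coordinates with V = (0, 0), C = (1, 0), R = (0, 1).
1. T is the midpoint of CR ⇒ T = (1/2, 1/2)
2. N lies on line RV with RN:NV = -1:2 ⇒ N = (0, 2)
3. J is the midpoint of NT ⇒ J = (1/4, 5/4)
4. Y is the centroid of triangle CJR ⇒ Y = (5/12, 3/4)
5. K is the intersection of line RV and line CY ⇒ K = (0, 9/7)
2·[NRJ] = 1/4, 2·[TKC] = -1/7
[NRJ]:[TKC] = 1/4:-1/7 = -7/4

[NRJ]:[TKC] = -7/4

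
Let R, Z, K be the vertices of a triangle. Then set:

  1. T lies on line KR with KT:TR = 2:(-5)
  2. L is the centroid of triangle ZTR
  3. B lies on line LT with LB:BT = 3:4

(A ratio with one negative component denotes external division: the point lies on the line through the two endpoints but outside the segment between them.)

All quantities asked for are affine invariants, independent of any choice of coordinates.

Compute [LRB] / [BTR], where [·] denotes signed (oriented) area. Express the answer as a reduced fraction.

Work in coordinates with R = (0, 0), Z = (1, 0), K = (0, 1).
1. T lies on line KR with KT:TR = 2:(-5) ⇒ T = (0, 5/3)
2. L is the centroid of triangle ZTR ⇒ L = (1/3, 5/9)
3. B lies on line LT with LB:BT = 3:4 ⇒ B = (4/21, 65/63)
2·[LRB] = -5/21, 2·[BTR] = 20/63
[LRB]:[BTR] = -5/21:20/63 = -3/4

[LRB]:[BTR] = -3/4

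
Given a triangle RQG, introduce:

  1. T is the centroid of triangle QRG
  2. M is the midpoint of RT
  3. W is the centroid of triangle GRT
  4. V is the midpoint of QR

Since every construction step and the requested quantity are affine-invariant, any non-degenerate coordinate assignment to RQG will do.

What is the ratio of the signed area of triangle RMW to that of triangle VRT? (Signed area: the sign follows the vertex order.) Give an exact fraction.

Work in coordinates with R = (0, 0), Q = (1, 0), G = (0, 1).
1. T is the centroid of triangle QRG ⇒ T = (1/3, 1/3)
2. M is the midpoint of RT ⇒ M = (1/6, 1/6)
3. W is the centroid of triangle GRT ⇒ W = (1/9, 4/9)
4. V is the midpoint of QR ⇒ V = (1/2, 0)
2·[RMW] = 1/18, 2·[VRT] = -1/6
[RMW]:[VRT] = 1/18:-1/6 = -1/3

[RMW]:[VRT] = -1/3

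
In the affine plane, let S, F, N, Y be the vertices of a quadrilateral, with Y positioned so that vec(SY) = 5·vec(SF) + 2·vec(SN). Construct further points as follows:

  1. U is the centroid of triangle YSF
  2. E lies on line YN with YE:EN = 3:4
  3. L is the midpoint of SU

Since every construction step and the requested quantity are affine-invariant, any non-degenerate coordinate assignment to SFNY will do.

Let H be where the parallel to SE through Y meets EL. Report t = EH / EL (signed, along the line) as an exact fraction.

t = 45/13

Choose coordinates S = (0, 0), F = (1, 0), N = (0, 1), Y = (5, 2).
1. U is the centroid of triangle YSF ⇒ U = (2, 2/3)
2. E lies on line YN with YE:EN = 3:4 ⇒ E = (20/7, 11/7)
3. L is the midpoint of SU ⇒ L = (1, 1/3)
through Y parallel to SE: direction (20/7, 11/7); meets EL at H = (-25/7, -19/7)
H = E + t·(L−E) with t = 45/13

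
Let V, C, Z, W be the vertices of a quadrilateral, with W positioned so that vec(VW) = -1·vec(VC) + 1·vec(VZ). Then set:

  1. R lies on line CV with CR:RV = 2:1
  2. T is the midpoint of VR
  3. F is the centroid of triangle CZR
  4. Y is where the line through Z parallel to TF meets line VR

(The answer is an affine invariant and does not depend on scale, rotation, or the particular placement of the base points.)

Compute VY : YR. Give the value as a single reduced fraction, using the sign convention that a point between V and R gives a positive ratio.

Assign V = (0, 0), C = (1, 0), Z = (0, 1), W = (-1, 1) — the answer is frame-independent, so this choice is without loss of generality.
1. R lies on line CV with CR:RV = 2:1 ⇒ R = (1/3, 0)
2. T is the midpoint of VR ⇒ T = (1/6, 0)
3. F is the centroid of triangle CZR ⇒ F = (4/9, 1/3)
4. Y is where the line through Z parallel to TF meets line VR ⇒ Y = (-5/6, 0)
Y = V + t·(R−V) with t = -5/2, so VY:YR = t:(1−t) = -5/2:7/2

VY:YR = -5/7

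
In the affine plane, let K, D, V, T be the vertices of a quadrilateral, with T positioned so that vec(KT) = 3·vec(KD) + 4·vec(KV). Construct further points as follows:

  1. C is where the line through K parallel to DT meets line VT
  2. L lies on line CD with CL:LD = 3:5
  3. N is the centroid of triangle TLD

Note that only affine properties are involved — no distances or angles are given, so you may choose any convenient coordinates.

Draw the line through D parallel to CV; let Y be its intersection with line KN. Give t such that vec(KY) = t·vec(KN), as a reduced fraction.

Set K = (0, 0), D = (1, 0), V = (0, 1), T = (3, 4); any affine frame gives the same invariant.
1. C is where the line through K parallel to DT meets line VT ⇒ C = (1, 2)
2. L lies on line CD with CL:LD = 3:5 ⇒ L = (1, 5/4)
3. N is the centroid of triangle TLD ⇒ N = (5/3, 7/4)
through D parallel to CV: direction (-1, -1); meets KN at Y = (-20, -21)
Y = K + t·(N−K) with t = -12

t = -12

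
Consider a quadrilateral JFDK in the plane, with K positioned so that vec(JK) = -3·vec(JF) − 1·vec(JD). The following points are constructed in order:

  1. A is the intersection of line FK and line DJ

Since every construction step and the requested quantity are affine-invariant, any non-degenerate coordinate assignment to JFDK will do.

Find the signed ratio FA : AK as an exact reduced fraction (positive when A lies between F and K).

Set J = (0, 0), F = (1, 0), D = (0, 1), K = (-3, -1); any affine frame gives the same invariant.
1. A is the intersection of line FK and line DJ ⇒ A = (0, -1/4)
A = F + t·(K−F) with t = 1/4, so FA:AK = t:(1−t) = 1/4:3/4

FA:AK = 1/3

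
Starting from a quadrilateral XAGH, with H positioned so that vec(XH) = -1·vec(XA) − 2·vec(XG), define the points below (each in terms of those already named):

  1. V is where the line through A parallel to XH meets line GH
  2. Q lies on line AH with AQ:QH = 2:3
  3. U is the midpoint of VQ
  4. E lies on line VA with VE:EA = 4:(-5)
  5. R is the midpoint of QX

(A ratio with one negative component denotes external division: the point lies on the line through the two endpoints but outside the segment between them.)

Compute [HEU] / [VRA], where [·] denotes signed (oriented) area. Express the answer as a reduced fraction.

Work in coordinates with X = (0, 0), A = (1, 0), G = (0, 1), H = (-1, -2).
1. V is where the line through A parallel to XH meets line GH ⇒ V = (-3, -8)
2. Q lies on line AH with AQ:QH = 2:3 ⇒ Q = (1/5, -4/5)
3. U is the midpoint of VQ ⇒ U = (-7/5, -22/5)
4. E lies on line VA with VE:EA = 4:(-5) ⇒ E = (-19, -40)
5. R is the midpoint of QX ⇒ R = (1/10, -2/5)
2·[HEU] = 28, 2·[VRA] = -28/5
[HEU]:[VRA] = 28:-28/5 = -5

[HEU]:[VRA] = -5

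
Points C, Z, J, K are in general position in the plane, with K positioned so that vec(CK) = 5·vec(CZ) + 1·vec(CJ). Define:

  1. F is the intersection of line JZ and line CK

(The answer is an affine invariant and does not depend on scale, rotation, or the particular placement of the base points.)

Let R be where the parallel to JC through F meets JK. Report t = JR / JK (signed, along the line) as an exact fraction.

Set C = (0, 0), Z = (1, 0), J = (0, 1), K = (5, 1); any affine frame gives the same invariant.
1. F is the intersection of line JZ and line CK ⇒ F = (5/6, 1/6)
through F parallel to JC: direction (0, -1); meets JK at R = (5/6, 1)
R = J + t·(K−J) with t = 1/6

t = 1/6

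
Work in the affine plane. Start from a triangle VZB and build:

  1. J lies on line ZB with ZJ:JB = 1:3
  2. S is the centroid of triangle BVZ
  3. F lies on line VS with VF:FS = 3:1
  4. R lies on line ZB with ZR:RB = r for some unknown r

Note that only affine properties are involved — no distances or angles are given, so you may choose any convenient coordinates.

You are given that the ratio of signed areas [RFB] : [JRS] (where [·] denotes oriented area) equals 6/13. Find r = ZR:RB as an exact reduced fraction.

r = -4

Work in coordinates with V = (0, 0), Z = (1, 0), B = (0, 1).
1. J lies on line ZB with ZJ:JB = 1:3 ⇒ J = (3/4, 1/4)
2. S is the centroid of triangle BVZ ⇒ S = (1/3, 1/3)
3. F lies on line VS with VF:FS = 3:1 ⇒ F = (1/4, 1/4)
4. With ZR:RB = r, write λ = r/(r+1) so R = Z + λ·(B−Z); R is affine-linear in λ
Every point depending on R is an affine combination of R and λ-independent points, so each such coordinate is linear in λ; the λ² term in each signed area is a multiple of (B−Z)×(B−Z) = 0, so 2·[RFB] and 2·[JRS] are each linear in λ. Evaluating at λ=0 and λ=1:
  2·[RFB] = 1/2·λ − 1/2,   2·[JRS] = 1/3·λ − 1/12
So [RFB]:[JRS] = (1/2·λ − 1/2) / (1/3·λ − 1/12). Setting this equal to 6/13:
  1/2·λ − 1/2 = 6/13·(1/3·λ − 1/12)  ⇒  λ = 4/3
Then r = λ/(1−λ) = (4/3)/(-1/3) = -4. Check: with r = -4, R = (-1/3, 4/3) and [RFB]:[JRS] = 6/13 as required.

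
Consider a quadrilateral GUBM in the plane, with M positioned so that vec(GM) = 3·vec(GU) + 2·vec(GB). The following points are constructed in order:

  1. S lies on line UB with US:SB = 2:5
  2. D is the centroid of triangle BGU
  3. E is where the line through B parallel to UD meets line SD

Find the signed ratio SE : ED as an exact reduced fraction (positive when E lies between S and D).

SE:ED = -5/7

Choose coordinates G = (0, 0), U = (1, 0), B = (0, 1), M = (3, 2).
1. S lies on line UB with US:SB = 2:5 ⇒ S = (5/7, 2/7)
2. D is the centroid of triangle BGU ⇒ D = (1/3, 1/3)
3. E is where the line through B parallel to UD meets line SD ⇒ E = (5/3, 1/6)
E = S + t·(D−S) with t = -5/2, so SE:ED = t:(1−t) = -5/2:7/2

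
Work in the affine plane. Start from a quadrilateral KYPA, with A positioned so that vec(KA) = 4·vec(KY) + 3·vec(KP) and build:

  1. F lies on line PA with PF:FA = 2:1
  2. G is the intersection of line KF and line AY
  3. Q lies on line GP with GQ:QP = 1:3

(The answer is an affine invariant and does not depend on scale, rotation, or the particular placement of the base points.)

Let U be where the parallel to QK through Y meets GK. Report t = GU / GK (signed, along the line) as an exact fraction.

Work in coordinates with K = (0, 0), Y = (1, 0), P = (0, 1), A = (4, 3).
1. F lies on line PA with PF:FA = 2:1 ⇒ F = (8/3, 7/3)
2. G is the intersection of line KF and line AY ⇒ G = (8, 7)
3. Q lies on line GP with GQ:QP = 1:3 ⇒ Q = (6, 11/2)
through Y parallel to QK: direction (-6, -11/2); meets GK at U = (22, 77/4)
U = G + t·(K−G) with t = -7/4

t = -7/4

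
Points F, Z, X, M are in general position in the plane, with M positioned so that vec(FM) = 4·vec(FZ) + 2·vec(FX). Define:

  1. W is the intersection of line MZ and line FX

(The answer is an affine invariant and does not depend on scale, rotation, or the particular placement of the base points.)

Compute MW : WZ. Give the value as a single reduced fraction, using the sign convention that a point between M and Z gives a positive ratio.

Set F = (0, 0), Z = (1, 0), X = (0, 1), M = (4, 2); any affine frame gives the same invariant.
1. W is the intersection of line MZ and line FX ⇒ W = (0, -2/3)
W = M + t·(Z−M) with t = 4/3, so MW:WZ = t:(1−t) = 4/3:-1/3

MW:WZ = -4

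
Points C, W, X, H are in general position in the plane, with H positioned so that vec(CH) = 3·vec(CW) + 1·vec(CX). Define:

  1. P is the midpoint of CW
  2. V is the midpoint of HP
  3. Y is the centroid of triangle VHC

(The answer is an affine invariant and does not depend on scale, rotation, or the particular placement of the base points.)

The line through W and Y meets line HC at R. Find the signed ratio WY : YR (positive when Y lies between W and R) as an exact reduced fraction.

WY:YR = 11

Work in coordinates with C = (0, 0), W = (1, 0), X = (0, 1), H = (3, 1).
1. P is the midpoint of CW ⇒ P = (1/2, 0)
2. V is the midpoint of HP ⇒ V = (7/4, 1/2)
3. Y is the centroid of triangle VHC ⇒ Y = (19/12, 1/2)
line WY meets HC at R = (18/11, 6/11)
Y = W + t·(R−W) with t = 11/12, so WY:YR = 11/12:1/12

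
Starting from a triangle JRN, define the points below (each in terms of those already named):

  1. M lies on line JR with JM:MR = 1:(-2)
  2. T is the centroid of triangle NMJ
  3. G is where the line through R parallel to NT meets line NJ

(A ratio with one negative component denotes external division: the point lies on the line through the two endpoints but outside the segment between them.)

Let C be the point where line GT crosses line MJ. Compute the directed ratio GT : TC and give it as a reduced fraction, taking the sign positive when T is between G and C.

Choose coordinates J = (0, 0), R = (1, 0), N = (0, 1).
1. M lies on line JR with JM:MR = 1:(-2) ⇒ M = (-1, 0)
2. T is the centroid of triangle NMJ ⇒ T = (-1/3, 1/3)
3. G is where the line through R parallel to NT meets line NJ ⇒ G = (0, -2)
line GT meets MJ at C = (-2/7, 0)
T = G + t·(C−G) with t = 7/6, so GT:TC = 7/6:-1/6

GT:TC = -7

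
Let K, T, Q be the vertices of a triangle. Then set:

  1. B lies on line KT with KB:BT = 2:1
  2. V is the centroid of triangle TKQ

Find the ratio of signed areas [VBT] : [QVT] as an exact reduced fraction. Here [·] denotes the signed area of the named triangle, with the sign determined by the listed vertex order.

Choose coordinates K = (0, 0), T = (1, 0), Q = (0, 1).
1. B lies on line KT with KB:BT = 2:1 ⇒ B = (2/3, 0)
2. V is the centroid of triangle TKQ ⇒ V = (1/3, 1/3)
2·[VBT] = 1/9, 2·[QVT] = 1/3
[VBT]:[QVT] = 1/9:1/3 = 1/3

[VBT]:[QVT] = 1/3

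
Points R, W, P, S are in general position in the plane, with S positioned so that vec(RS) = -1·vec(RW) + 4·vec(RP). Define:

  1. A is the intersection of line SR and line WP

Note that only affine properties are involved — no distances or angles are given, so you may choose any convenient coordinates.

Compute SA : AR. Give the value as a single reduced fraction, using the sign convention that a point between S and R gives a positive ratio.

SA:AR = 2

Set R = (0, 0), W = (1, 0), P = (0, 1), S = (-1, 4); any affine frame gives the same invariant.
1. A is the intersection of line SR and line WP ⇒ A = (-1/3, 4/3)
A = S + t·(R−S) with t = 2/3, so SA:AR = t:(1−t) = 2/3:1/3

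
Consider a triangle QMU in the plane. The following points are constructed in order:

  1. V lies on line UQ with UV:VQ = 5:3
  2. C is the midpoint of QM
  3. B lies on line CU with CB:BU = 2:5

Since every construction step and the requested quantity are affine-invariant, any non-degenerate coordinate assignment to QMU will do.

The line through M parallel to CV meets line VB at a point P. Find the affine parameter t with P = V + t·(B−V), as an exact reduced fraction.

t = 21/10

Work in coordinates with Q = (0, 0), M = (1, 0), U = (0, 1).
1. V lies on line UQ with UV:VQ = 5:3 ⇒ V = (0, 3/8)
2. C is the midpoint of QM ⇒ C = (1/2, 0)
3. B lies on line CU with CB:BU = 2:5 ⇒ B = (5/14, 2/7)
through M parallel to CV: direction (-1/2, 3/8); meets VB at P = (3/4, 3/16)
P = V + t·(B−V) with t = 21/10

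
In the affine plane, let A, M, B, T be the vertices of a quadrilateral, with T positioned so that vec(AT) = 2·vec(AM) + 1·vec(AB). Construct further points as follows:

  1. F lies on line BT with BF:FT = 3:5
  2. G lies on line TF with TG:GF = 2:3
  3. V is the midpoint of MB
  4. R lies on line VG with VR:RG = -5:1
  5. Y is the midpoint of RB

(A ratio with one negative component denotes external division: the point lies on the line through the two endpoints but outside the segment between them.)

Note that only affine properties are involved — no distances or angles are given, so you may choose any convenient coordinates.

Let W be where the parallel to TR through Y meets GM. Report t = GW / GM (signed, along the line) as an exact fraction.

Assign A = (0, 0), M = (1, 0), B = (0, 1), T = (2, 1) — the answer is frame-independent, so this choice is without loss of generality.
1. F lies on line BT with BF:FT = 3:5 ⇒ F = (3/4, 1)
2. G lies on line TF with TG:GF = 2:3 ⇒ G = (3/2, 1)
3. V is the midpoint of MB ⇒ V = (1/2, 1/2)
4. R lies on line VG with VR:RG = -5:1 ⇒ R = (7/4, 9/8)
5. Y is the midpoint of RB ⇒ Y = (7/8, 17/16)
through Y parallel to TR: direction (-1/4, 1/8); meets GM at W = (7/5, 4/5)
W = G + t·(M−G) with t = 1/5

t = 1/5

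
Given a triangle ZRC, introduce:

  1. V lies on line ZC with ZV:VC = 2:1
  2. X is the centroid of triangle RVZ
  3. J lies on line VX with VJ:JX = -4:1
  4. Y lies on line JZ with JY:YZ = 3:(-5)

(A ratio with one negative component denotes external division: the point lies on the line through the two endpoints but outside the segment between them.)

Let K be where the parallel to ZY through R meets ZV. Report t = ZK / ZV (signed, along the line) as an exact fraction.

t = -1/4

Assign Z = (0, 0), R = (1, 0), C = (0, 1) — the answer is frame-independent, so this choice is without loss of generality.
1. V lies on line ZC with ZV:VC = 2:1 ⇒ V = (0, 2/3)
2. X is the centroid of triangle RVZ ⇒ X = (1/3, 2/9)
3. J lies on line VX with VJ:JX = -4:1 ⇒ J = (4/9, 2/27)
4. Y lies on line JZ with JY:YZ = 3:(-5) ⇒ Y = (10/9, 5/27)
through R parallel to ZY: direction (10/9, 5/27); meets ZV at K = (0, -1/6)
K = Z + t·(V−Z) with t = -1/4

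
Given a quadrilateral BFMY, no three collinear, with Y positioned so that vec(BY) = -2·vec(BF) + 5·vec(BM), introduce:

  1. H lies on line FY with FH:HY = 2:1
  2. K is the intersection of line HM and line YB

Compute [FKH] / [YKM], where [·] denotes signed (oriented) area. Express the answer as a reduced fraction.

Choose coordinates B = (0, 0), F = (1, 0), M = (0, 1), Y = (-2, 5).
1. H lies on line FY with FH:HY = 2:1 ⇒ H = (-1, 10/3)
2. K is the intersection of line HM and line YB ⇒ K = (-6, 15)
2·[FKH] = 20/3, 2·[YKM] = -4
[FKH]:[YKM] = 20/3:-4 = -5/3

[FKH]:[YKM] = -5/3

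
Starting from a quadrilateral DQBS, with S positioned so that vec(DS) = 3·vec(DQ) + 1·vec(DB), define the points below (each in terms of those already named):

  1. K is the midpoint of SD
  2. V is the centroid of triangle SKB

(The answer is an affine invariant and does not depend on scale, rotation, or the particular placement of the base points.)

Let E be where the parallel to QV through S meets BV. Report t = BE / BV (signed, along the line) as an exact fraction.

Choose coordinates D = (0, 0), Q = (1, 0), B = (0, 1), S = (3, 1).
1. K is the midpoint of SD ⇒ K = (3/2, 1/2)
2. V is the centroid of triangle SKB ⇒ V = (3/2, 5/6)
through S parallel to QV: direction (1/2, 5/6); meets BV at E = (45/16, 11/16)
E = B + t·(V−B) with t = 15/8

t = 15/8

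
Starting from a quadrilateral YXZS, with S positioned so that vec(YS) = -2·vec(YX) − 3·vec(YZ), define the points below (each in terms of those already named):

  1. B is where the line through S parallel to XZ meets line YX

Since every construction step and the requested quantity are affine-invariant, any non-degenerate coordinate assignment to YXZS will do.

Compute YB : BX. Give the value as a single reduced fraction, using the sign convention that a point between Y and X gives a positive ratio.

YB:BX = -5/6

Choose coordinates Y = (0, 0), X = (1, 0), Z = (0, 1), S = (-2, -3).
1. B is where the line through S parallel to XZ meets line YX ⇒ B = (-5, 0)
B = Y + t·(X−Y) with t = -5, so YB:BX = t:(1−t) = -5:6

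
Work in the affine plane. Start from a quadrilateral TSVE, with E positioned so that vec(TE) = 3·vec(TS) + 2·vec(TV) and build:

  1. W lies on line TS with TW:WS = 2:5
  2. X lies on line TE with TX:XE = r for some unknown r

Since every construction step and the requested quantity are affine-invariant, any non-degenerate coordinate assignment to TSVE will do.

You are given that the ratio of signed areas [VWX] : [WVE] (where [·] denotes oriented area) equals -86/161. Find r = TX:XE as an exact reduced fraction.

r = 4/3

Choose coordinates T = (0, 0), S = (1, 0), V = (0, 1), E = (3, 2).
1. W lies on line TS with TW:WS = 2:5 ⇒ W = (2/7, 0)
2. With TX:XE = r, write λ = r/(r+1) so X = T + λ·(E−T); X is affine-linear in λ
Every point depending on X is an affine combination of X and λ-independent points, so each such coordinate is linear in λ; the λ² term in each signed area is a multiple of (E−T)×(E−T) = 0, so 2·[VWX] and 2·[WVE] are each linear in λ. Evaluating at λ=0 and λ=1:
  2·[VWX] = 25/7·λ − 2/7,   2·[WVE] = -23/7
So [VWX]:[WVE] = (25/7·λ − 2/7) / (-23/7). Setting this equal to -86/161:
  25/7·λ − 2/7 = -86/161·(-23/7)  ⇒  λ = 4/7
Then r = λ/(1−λ) = (4/7)/(3/7) = 4/3. Check: with r = 4/3, X = (12/7, 8/7) and [VWX]:[WVE] = -86/161 as required.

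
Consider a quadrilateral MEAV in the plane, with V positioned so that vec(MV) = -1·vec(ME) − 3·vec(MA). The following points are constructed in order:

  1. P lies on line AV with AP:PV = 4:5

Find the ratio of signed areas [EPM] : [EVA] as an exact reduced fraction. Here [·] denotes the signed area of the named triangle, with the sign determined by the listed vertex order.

[EPM]:[EVA] = 7/45

Set M = (0, 0), E = (1, 0), A = (0, 1), V = (-1, -3); any affine frame gives the same invariant.
1. P lies on line AV with AP:PV = 4:5 ⇒ P = (-4/9, -7/9)
2·[EPM] = -7/9, 2·[EVA] = -5
[EPM]:[EVA] = -7/9:-5 = 7/45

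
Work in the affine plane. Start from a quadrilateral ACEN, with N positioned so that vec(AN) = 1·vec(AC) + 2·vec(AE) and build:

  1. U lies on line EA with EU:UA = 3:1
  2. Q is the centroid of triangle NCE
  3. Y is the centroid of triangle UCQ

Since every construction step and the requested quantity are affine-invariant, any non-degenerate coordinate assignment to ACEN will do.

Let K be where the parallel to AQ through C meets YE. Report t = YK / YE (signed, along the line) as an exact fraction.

Set A = (0, 0), C = (1, 0), E = (0, 1), N = (1, 2); any affine frame gives the same invariant.
1. U lies on line EA with EU:UA = 3:1 ⇒ U = (0, 1/4)
2. Q is the centroid of triangle NCE ⇒ Q = (2/3, 1)
3. Y is the centroid of triangle UCQ ⇒ Y = (5/9, 5/12)
through C parallel to AQ: direction (2/3, 1); meets YE at K = (50/51, -1/34)
K = Y + t·(E−Y) with t = -13/17

t = -13/17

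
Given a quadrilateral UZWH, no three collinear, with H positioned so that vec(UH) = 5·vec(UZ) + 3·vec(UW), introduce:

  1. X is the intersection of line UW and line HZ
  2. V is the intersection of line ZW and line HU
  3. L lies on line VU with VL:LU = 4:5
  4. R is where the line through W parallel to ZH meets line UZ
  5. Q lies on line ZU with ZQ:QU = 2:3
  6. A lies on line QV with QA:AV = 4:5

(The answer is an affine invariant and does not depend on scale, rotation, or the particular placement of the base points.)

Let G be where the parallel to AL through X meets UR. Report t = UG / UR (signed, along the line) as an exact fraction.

Set U = (0, 0), Z = (1, 0), W = (0, 1), H = (5, 3); any affine frame gives the same invariant.
1. X is the intersection of line UW and line HZ ⇒ X = (0, -3/4)
2. V is the intersection of line ZW and line HU ⇒ V = (5/8, 3/8)
3. L lies on line VU with VL:LU = 4:5 ⇒ L = (25/72, 5/24)
4. R is where the line through W parallel to ZH meets line UZ ⇒ R = (-4/3, 0)
5. Q lies on line ZU with ZQ:QU = 2:3 ⇒ Q = (3/5, 0)
6. A lies on line QV with QA:AV = 4:5 ⇒ A = (11/18, 1/6)
through X parallel to AL: direction (-19/72, 1/24); meets UR at G = (-19/4, 0)
G = U + t·(R−U) with t = 57/16

t = 57/16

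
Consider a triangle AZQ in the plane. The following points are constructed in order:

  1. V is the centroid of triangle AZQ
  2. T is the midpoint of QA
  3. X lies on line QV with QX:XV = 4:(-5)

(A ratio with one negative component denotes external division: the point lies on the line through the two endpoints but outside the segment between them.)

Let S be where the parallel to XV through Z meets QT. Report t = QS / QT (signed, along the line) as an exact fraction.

t = -2

Choose coordinates A = (0, 0), Z = (1, 0), Q = (0, 1).
1. V is the centroid of triangle AZQ ⇒ V = (1/3, 1/3)
2. T is the midpoint of QA ⇒ T = (0, 1/2)
3. X lies on line QV with QX:XV = 4:(-5) ⇒ X = (-4/3, 11/3)
through Z parallel to XV: direction (5/3, -10/3); meets QT at S = (0, 2)
S = Q + t·(T−Q) with t = -2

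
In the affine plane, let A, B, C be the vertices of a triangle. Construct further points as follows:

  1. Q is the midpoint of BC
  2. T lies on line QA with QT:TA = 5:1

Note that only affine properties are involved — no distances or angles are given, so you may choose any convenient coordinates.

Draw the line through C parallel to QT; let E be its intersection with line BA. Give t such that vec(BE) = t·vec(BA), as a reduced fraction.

t = 2

Set A = (0, 0), B = (1, 0), C = (0, 1); any affine frame gives the same invariant.
1. Q is the midpoint of BC ⇒ Q = (1/2, 1/2)
2. T lies on line QA with QT:TA = 5:1 ⇒ T = (1/12, 1/12)
through C parallel to QT: direction (-5/12, -5/12); meets BA at E = (-1, 0)
E = B + t·(A−B) with t = 2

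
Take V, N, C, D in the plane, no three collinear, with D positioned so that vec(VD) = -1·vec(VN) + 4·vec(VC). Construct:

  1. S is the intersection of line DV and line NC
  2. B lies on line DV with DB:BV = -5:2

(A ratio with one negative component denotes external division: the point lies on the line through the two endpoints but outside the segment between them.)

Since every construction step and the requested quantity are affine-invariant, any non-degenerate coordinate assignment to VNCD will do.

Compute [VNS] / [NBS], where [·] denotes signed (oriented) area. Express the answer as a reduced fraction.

[VNS]:[NBS] = -1/3

Choose coordinates V = (0, 0), N = (1, 0), C = (0, 1), D = (-1, 4).
1. S is the intersection of line DV and line NC ⇒ S = (-1/3, 4/3)
2. B lies on line DV with DB:BV = -5:2 ⇒ B = (2/3, -8/3)
2·[VNS] = 4/3, 2·[NBS] = -4
[VNS]:[NBS] = 4/3:-4 = -1/3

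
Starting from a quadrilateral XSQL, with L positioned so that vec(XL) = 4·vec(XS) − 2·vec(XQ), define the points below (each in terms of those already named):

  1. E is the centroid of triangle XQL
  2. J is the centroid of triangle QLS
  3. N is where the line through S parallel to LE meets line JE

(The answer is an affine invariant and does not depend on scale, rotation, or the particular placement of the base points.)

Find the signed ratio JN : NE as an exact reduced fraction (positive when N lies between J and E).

JN:NE = 2/3

Work in coordinates with X = (0, 0), S = (1, 0), Q = (0, 1), L = (4, -2).
1. E is the centroid of triangle XQL ⇒ E = (4/3, -1/3)
2. J is the centroid of triangle QLS ⇒ J = (5/3, -1/3)
3. N is where the line through S parallel to LE meets line JE ⇒ N = (23/15, -1/3)
N = J + t·(E−J) with t = 2/5, so JN:NE = t:(1−t) = 2/5:3/5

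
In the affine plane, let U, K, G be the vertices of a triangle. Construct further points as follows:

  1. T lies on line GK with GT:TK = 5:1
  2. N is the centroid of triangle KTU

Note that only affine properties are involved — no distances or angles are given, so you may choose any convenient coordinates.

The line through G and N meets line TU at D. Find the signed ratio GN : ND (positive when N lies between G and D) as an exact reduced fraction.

Set U = (0, 0), K = (1, 0), G = (0, 1); any affine frame gives the same invariant.
1. T lies on line GK with GT:TK = 5:1 ⇒ T = (5/6, 1/6)
2. N is the centroid of triangle KTU ⇒ N = (11/18, 1/18)
line GN meets TU at D = (55/96, 11/96)
N = G + t·(D−G) with t = 16/15, so GN:ND = 16/15:-1/15

GN:ND = -16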